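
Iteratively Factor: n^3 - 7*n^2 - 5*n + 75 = (n + 3)*(n^2 - 10*n + 25) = (n - 5)*(n + 3)*(n - 5)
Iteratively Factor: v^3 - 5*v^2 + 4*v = (v - 1)*(v^2 - 4*v) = v*(v - 1)*(v - 4)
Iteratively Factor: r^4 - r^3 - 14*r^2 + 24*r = (r + 4)*(r^3 - 5*r^2 + 6*r) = r*(r + 4)*(r^2 - 5*r + 6) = r*(r - 3)*(r + 4)*(r - 2)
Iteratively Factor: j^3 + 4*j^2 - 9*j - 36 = (j + 3)*(j^2 + j - 12) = (j - 3)*(j + 3)*(j + 4)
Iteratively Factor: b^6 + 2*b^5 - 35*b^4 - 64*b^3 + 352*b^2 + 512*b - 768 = (b - 1)*(b^5 + 3*b^4 - 32*b^3 - 96*b^2 + 256*b + 768) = (b - 1)*(b + 3)*(b^4 - 32*b^2 + 256) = (b - 4)*(b - 1)*(b + 3)*(b^3 + 4*b^2 - 16*b - 64) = (b - 4)^2*(b - 1)*(b + 3)*(b^2 + 8*b + 16) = (b - 4)^2*(b - 1)*(b + 3)*(b + 4)*(b + 4)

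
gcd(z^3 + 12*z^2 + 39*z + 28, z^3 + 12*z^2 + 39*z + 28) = z^3 + 12*z^2 + 39*z + 28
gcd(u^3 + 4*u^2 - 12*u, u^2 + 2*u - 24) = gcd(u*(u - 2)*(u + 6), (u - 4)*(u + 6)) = u + 6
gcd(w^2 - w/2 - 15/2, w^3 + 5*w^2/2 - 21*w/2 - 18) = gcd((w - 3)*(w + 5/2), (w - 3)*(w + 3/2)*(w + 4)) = w - 3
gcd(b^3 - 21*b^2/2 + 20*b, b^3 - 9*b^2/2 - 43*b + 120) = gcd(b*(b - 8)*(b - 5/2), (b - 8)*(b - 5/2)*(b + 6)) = b^2 - 21*b/2 + 20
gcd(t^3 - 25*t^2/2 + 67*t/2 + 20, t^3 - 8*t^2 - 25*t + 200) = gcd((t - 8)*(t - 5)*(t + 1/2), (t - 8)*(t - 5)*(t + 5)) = t^2 - 13*t + 40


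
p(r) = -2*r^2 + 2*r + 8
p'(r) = 2 - 4*r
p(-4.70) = -45.58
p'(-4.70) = 20.80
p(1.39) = 6.92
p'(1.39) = -3.56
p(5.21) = -35.87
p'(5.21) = -18.84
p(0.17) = 8.28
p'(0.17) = 1.32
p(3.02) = -4.20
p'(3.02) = -10.08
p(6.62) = -66.41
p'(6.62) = -24.48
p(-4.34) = -38.35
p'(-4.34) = 19.36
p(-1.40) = 1.28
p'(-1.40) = 7.60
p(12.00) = -256.00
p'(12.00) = -46.00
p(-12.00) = -304.00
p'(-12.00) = 50.00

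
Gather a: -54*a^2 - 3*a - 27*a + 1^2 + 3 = -54*a^2 - 30*a + 4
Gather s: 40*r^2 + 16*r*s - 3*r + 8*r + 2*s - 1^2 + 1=40*r^2 + 5*r + s*(16*r + 2)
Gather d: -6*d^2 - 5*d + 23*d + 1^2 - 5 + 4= -6*d^2 + 18*d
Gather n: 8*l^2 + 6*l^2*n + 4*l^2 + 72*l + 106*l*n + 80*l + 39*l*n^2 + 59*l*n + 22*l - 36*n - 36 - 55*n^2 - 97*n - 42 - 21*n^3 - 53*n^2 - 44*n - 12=12*l^2 + 174*l - 21*n^3 + n^2*(39*l - 108) + n*(6*l^2 + 165*l - 177) - 90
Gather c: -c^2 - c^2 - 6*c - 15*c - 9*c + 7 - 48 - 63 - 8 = -2*c^2 - 30*c - 112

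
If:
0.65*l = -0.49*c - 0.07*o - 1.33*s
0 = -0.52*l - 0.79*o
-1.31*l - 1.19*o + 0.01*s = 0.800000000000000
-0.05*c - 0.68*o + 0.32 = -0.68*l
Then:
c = -23.83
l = -1.34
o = 0.88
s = 9.39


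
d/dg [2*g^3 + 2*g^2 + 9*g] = 6*g^2 + 4*g + 9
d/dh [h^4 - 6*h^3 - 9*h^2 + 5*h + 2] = 4*h^3 - 18*h^2 - 18*h + 5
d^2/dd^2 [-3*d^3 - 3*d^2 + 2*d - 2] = -18*d - 6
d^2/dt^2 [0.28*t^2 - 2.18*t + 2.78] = 0.560000000000000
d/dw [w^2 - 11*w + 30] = 2*w - 11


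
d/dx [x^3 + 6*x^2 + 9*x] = 3*x^2 + 12*x + 9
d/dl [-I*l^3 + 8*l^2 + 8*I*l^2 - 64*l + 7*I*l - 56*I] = -3*I*l^2 + 16*l*(1 + I) - 64 + 7*I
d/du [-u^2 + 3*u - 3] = 3 - 2*u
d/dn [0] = 0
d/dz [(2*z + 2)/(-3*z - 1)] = 4/(3*z + 1)^2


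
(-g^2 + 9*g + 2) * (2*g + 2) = -2*g^3 + 16*g^2 + 22*g + 4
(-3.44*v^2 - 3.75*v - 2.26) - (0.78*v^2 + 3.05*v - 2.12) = -4.22*v^2 - 6.8*v - 0.14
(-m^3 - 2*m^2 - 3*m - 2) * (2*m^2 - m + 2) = -2*m^5 - 3*m^4 - 6*m^3 - 5*m^2 - 4*m - 4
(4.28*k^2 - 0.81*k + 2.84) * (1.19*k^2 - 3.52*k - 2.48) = 5.0932*k^4 - 16.0295*k^3 - 4.3836*k^2 - 7.988*k - 7.0432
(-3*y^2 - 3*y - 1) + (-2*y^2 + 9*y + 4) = -5*y^2 + 6*y + 3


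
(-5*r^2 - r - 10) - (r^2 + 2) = -6*r^2 - r - 12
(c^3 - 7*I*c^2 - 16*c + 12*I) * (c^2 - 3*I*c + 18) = c^5 - 10*I*c^4 - 19*c^3 - 66*I*c^2 - 252*c + 216*I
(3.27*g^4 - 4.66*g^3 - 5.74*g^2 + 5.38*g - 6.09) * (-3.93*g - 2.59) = -12.8511*g^5 + 9.8445*g^4 + 34.6276*g^3 - 6.2768*g^2 + 9.9995*g + 15.7731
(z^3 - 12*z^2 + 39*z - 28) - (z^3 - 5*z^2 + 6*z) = -7*z^2 + 33*z - 28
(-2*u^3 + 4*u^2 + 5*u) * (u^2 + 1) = -2*u^5 + 4*u^4 + 3*u^3 + 4*u^2 + 5*u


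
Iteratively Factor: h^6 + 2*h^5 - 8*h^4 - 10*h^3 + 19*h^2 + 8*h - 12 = (h - 2)*(h^5 + 4*h^4 - 10*h^2 - h + 6) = (h - 2)*(h + 2)*(h^4 + 2*h^3 - 4*h^2 - 2*h + 3) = (h - 2)*(h + 1)*(h + 2)*(h^3 + h^2 - 5*h + 3) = (h - 2)*(h + 1)*(h + 2)*(h + 3)*(h^2 - 2*h + 1) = (h - 2)*(h - 1)*(h + 1)*(h + 2)*(h + 3)*(h - 1)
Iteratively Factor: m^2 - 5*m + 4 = (m - 1)*(m - 4)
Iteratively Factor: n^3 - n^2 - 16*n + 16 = (n - 1)*(n^2 - 16) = (n - 1)*(n + 4)*(n - 4)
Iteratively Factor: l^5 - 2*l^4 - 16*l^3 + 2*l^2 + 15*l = (l - 1)*(l^4 - l^3 - 17*l^2 - 15*l) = (l - 1)*(l + 1)*(l^3 - 2*l^2 - 15*l) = (l - 1)*(l + 1)*(l + 3)*(l^2 - 5*l) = (l - 5)*(l - 1)*(l + 1)*(l + 3)*(l)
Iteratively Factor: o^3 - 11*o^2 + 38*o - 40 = (o - 4)*(o^2 - 7*o + 10) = (o - 5)*(o - 4)*(o - 2)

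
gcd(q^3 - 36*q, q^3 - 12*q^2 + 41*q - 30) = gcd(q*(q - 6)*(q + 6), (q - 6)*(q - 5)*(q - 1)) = q - 6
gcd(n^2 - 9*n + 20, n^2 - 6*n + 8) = n - 4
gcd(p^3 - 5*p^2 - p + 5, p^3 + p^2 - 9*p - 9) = p + 1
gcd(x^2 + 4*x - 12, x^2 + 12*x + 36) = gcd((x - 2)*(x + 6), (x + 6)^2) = x + 6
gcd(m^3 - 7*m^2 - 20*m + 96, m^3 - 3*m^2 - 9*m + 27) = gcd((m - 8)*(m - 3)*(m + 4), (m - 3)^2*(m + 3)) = m - 3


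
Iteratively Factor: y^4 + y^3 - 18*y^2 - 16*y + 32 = (y - 4)*(y^3 + 5*y^2 + 2*y - 8) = (y - 4)*(y + 2)*(y^2 + 3*y - 4) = (y - 4)*(y - 1)*(y + 2)*(y + 4)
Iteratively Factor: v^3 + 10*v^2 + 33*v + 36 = (v + 3)*(v^2 + 7*v + 12) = (v + 3)^2*(v + 4)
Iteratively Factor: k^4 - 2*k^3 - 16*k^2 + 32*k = (k)*(k^3 - 2*k^2 - 16*k + 32) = k*(k - 2)*(k^2 - 16) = k*(k - 2)*(k + 4)*(k - 4)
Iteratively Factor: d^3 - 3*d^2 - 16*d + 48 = (d - 4)*(d^2 + d - 12) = (d - 4)*(d + 4)*(d - 3)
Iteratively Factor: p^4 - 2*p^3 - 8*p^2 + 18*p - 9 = (p - 1)*(p^3 - p^2 - 9*p + 9) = (p - 1)*(p + 3)*(p^2 - 4*p + 3) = (p - 3)*(p - 1)*(p + 3)*(p - 1)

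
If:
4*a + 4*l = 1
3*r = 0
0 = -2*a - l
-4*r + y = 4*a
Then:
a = -1/4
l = 1/2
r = 0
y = -1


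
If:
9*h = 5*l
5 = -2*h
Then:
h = -5/2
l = -9/2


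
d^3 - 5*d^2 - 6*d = d*(d - 6)*(d + 1)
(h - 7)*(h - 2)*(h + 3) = h^3 - 6*h^2 - 13*h + 42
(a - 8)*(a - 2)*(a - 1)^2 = a^4 - 12*a^3 + 37*a^2 - 42*a + 16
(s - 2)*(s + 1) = s^2 - s - 2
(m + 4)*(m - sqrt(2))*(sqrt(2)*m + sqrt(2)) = sqrt(2)*m^3 - 2*m^2 + 5*sqrt(2)*m^2 - 10*m + 4*sqrt(2)*m - 8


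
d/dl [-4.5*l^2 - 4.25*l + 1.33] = -9.0*l - 4.25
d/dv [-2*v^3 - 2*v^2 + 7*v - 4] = -6*v^2 - 4*v + 7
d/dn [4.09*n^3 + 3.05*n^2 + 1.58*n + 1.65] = 12.27*n^2 + 6.1*n + 1.58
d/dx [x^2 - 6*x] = 2*x - 6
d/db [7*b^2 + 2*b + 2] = 14*b + 2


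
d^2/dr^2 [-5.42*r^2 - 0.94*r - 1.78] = -10.8400000000000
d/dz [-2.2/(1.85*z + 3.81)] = 4.07/(1.85*z + 3.81)^2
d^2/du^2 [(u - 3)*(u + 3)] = 2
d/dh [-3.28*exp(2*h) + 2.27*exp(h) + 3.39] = (2.27 - 6.56*exp(h))*exp(h)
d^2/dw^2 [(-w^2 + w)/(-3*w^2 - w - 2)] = 12*(-2*w^3 - 3*w^2 + 3*w + 1)/(27*w^6 + 27*w^5 + 63*w^4 + 37*w^3 + 42*w^2 + 12*w + 8)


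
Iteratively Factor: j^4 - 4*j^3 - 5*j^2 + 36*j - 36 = (j - 3)*(j^3 - j^2 - 8*j + 12) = (j - 3)*(j + 3)*(j^2 - 4*j + 4) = (j - 3)*(j - 2)*(j + 3)*(j - 2)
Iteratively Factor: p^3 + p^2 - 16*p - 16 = (p - 4)*(p^2 + 5*p + 4) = (p - 4)*(p + 4)*(p + 1)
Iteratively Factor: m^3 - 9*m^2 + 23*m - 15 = (m - 3)*(m^2 - 6*m + 5) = (m - 3)*(m - 1)*(m - 5)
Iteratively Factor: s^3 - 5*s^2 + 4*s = (s - 1)*(s^2 - 4*s) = (s - 4)*(s - 1)*(s)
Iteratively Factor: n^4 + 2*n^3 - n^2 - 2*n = (n - 1)*(n^3 + 3*n^2 + 2*n) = (n - 1)*(n + 2)*(n^2 + n) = (n - 1)*(n + 1)*(n + 2)*(n)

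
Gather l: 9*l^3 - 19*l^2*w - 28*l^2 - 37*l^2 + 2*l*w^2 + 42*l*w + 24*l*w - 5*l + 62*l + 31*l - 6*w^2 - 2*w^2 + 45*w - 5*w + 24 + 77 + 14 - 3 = 9*l^3 + l^2*(-19*w - 65) + l*(2*w^2 + 66*w + 88) - 8*w^2 + 40*w + 112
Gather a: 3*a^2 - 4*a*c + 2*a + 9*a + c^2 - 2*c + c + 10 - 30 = 3*a^2 + a*(11 - 4*c) + c^2 - c - 20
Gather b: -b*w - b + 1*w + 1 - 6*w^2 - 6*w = b*(-w - 1) - 6*w^2 - 5*w + 1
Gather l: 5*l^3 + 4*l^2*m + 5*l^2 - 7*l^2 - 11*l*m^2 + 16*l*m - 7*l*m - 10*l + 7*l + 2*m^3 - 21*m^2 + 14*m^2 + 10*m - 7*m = 5*l^3 + l^2*(4*m - 2) + l*(-11*m^2 + 9*m - 3) + 2*m^3 - 7*m^2 + 3*m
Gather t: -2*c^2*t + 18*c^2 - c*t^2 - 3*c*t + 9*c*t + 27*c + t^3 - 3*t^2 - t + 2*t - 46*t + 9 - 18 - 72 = 18*c^2 + 27*c + t^3 + t^2*(-c - 3) + t*(-2*c^2 + 6*c - 45) - 81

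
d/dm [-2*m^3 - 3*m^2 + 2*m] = -6*m^2 - 6*m + 2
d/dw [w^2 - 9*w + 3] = 2*w - 9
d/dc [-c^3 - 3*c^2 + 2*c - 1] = -3*c^2 - 6*c + 2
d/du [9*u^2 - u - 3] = 18*u - 1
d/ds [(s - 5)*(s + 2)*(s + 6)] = 3*s^2 + 6*s - 28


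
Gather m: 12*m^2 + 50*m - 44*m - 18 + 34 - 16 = 12*m^2 + 6*m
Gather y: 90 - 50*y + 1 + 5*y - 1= 90 - 45*y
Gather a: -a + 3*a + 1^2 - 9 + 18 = 2*a + 10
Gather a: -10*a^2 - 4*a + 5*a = -10*a^2 + a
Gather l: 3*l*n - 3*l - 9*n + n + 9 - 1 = l*(3*n - 3) - 8*n + 8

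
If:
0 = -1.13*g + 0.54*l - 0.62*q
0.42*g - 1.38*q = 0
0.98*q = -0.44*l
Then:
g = 0.00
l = 0.00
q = 0.00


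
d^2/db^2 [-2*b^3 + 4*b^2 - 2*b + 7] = 8 - 12*b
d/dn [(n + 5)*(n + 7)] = 2*n + 12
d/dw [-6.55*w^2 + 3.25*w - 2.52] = 3.25 - 13.1*w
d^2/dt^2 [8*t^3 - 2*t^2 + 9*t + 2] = 48*t - 4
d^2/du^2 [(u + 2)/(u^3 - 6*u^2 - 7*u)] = 2*(3*u^5 - 6*u^4 - 53*u^3 + 174*u^2 + 252*u + 98)/(u^3*(u^6 - 18*u^5 + 87*u^4 + 36*u^3 - 609*u^2 - 882*u - 343))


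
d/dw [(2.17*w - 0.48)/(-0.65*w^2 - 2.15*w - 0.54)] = (1.4105*w^2 - 0.624*w - 2.2038)/(0.4225*w^4 + 2.795*w^3 + 5.3245*w^2 + 2.322*w + 0.2916)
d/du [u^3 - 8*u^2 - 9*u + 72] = 3*u^2 - 16*u - 9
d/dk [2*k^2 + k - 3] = 4*k + 1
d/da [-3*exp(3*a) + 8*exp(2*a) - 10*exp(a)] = (-9*exp(2*a) + 16*exp(a) - 10)*exp(a)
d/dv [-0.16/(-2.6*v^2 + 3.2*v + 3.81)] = (0.512 - 0.832*v)/(-2.6*v^2 + 3.2*v + 3.81)^2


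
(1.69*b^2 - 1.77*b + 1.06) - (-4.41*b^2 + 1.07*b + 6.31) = 6.1*b^2 - 2.84*b - 5.25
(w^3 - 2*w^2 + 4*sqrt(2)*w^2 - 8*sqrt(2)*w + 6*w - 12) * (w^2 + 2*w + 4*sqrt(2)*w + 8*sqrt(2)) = w^5 + 8*sqrt(2)*w^4 + 34*w^3 - 8*sqrt(2)*w^2 - 152*w - 96*sqrt(2)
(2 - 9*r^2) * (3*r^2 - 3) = -27*r^4 + 33*r^2 - 6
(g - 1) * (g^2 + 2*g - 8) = g^3 + g^2 - 10*g + 8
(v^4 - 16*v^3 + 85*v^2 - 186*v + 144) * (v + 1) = v^5 - 15*v^4 + 69*v^3 - 101*v^2 - 42*v + 144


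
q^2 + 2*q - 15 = (q - 3)*(q + 5)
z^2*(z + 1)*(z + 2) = z^4 + 3*z^3 + 2*z^2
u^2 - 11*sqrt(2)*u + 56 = (u - 7*sqrt(2))*(u - 4*sqrt(2))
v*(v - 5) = v^2 - 5*v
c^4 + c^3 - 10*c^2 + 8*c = c*(c - 2)*(c - 1)*(c + 4)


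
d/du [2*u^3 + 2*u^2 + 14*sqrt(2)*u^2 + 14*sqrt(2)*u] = 6*u^2 + 4*u + 28*sqrt(2)*u + 14*sqrt(2)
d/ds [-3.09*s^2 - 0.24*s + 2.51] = -6.18*s - 0.24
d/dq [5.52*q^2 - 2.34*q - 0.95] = 11.04*q - 2.34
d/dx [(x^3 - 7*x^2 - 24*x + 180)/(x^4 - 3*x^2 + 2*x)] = (-x^5 + 13*x^4 + 82*x^3 - 634*x^2 - 720*x + 360)/(x^2*(x^5 + x^4 - 5*x^3 - x^2 + 8*x - 4))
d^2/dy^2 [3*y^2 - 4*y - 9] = 6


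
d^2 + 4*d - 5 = (d - 1)*(d + 5)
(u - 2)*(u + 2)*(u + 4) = u^3 + 4*u^2 - 4*u - 16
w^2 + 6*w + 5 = (w + 1)*(w + 5)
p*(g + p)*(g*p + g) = g^2*p^2 + g^2*p + g*p^3 + g*p^2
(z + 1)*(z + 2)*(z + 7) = z^3 + 10*z^2 + 23*z + 14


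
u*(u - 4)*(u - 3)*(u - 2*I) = u^4 - 7*u^3 - 2*I*u^3 + 12*u^2 + 14*I*u^2 - 24*I*u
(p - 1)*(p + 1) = p^2 - 1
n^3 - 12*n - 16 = (n - 4)*(n + 2)^2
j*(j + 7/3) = j^2 + 7*j/3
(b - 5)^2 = b^2 - 10*b + 25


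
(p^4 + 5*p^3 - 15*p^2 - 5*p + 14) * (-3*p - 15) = -3*p^5 - 30*p^4 - 30*p^3 + 240*p^2 + 33*p - 210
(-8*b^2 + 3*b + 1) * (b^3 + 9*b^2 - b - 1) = -8*b^5 - 69*b^4 + 36*b^3 + 14*b^2 - 4*b - 1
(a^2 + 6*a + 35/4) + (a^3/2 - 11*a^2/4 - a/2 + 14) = a^3/2 - 7*a^2/4 + 11*a/2 + 91/4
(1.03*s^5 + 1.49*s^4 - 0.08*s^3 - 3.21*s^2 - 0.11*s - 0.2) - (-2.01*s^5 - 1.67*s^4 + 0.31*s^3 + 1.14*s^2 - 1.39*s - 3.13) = 3.04*s^5 + 3.16*s^4 - 0.39*s^3 - 4.35*s^2 + 1.28*s + 2.93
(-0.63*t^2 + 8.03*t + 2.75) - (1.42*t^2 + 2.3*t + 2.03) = -2.05*t^2 + 5.73*t + 0.72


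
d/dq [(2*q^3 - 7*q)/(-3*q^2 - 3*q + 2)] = (-6*q^4 - 12*q^3 - 9*q^2 - 14)/(9*q^4 + 18*q^3 - 3*q^2 - 12*q + 4)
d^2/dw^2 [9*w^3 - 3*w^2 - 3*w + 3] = 54*w - 6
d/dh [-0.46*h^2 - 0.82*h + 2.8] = -0.92*h - 0.82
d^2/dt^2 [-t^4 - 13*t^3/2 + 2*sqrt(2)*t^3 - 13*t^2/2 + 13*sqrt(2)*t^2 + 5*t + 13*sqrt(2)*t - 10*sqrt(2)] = -12*t^2 - 39*t + 12*sqrt(2)*t - 13 + 26*sqrt(2)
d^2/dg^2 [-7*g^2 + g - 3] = -14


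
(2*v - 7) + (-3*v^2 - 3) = -3*v^2 + 2*v - 10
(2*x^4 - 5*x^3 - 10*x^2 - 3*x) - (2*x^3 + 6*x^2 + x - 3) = 2*x^4 - 7*x^3 - 16*x^2 - 4*x + 3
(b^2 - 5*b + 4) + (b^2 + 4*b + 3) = 2*b^2 - b + 7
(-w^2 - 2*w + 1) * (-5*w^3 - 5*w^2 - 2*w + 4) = 5*w^5 + 15*w^4 + 7*w^3 - 5*w^2 - 10*w + 4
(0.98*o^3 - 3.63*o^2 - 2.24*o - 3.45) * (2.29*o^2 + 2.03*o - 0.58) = 2.2442*o^5 - 6.3233*o^4 - 13.0669*o^3 - 10.3423*o^2 - 5.7043*o + 2.001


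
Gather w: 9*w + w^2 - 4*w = w^2 + 5*w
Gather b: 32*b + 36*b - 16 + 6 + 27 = 68*b + 17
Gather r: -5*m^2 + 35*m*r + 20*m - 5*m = -5*m^2 + 35*m*r + 15*m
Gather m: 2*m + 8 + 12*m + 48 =14*m + 56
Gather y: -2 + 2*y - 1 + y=3*y - 3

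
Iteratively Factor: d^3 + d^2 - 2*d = (d - 1)*(d^2 + 2*d) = (d - 1)*(d + 2)*(d)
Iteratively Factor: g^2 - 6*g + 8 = (g - 4)*(g - 2)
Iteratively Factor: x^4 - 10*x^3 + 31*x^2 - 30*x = (x)*(x^3 - 10*x^2 + 31*x - 30) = x*(x - 2)*(x^2 - 8*x + 15) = x*(x - 5)*(x - 2)*(x - 3)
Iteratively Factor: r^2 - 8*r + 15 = (r - 5)*(r - 3)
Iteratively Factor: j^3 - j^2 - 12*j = (j - 4)*(j^2 + 3*j) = (j - 4)*(j + 3)*(j)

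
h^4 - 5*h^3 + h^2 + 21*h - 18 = (h - 3)^2*(h - 1)*(h + 2)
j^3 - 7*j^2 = j^2*(j - 7)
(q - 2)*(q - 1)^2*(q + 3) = q^4 - q^3 - 7*q^2 + 13*q - 6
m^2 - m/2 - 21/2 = (m - 7/2)*(m + 3)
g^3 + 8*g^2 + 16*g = g*(g + 4)^2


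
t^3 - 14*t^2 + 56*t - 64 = (t - 8)*(t - 4)*(t - 2)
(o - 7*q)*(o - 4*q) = o^2 - 11*o*q + 28*q^2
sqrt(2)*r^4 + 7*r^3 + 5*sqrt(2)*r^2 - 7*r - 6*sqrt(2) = (r - 1)*(r + 3*sqrt(2)/2)*(r + 2*sqrt(2))*(sqrt(2)*r + sqrt(2))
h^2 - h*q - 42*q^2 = (h - 7*q)*(h + 6*q)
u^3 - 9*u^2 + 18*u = u*(u - 6)*(u - 3)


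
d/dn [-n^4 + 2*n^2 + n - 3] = -4*n^3 + 4*n + 1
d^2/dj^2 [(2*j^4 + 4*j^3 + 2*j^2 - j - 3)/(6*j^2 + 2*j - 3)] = 4*(36*j^6 + 36*j^5 - 42*j^4 - 34*j^3 - 90*j^2 - 27*j - 27)/(216*j^6 + 216*j^5 - 252*j^4 - 208*j^3 + 126*j^2 + 54*j - 27)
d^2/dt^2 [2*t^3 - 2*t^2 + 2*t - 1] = 12*t - 4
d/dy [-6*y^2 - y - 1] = -12*y - 1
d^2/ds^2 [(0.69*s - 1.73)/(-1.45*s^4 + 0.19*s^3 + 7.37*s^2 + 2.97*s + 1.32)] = (-17.4087*s^7 + 75.78802*s^6 + 29.7942060000001*s^5 - 355.654326*s^4 - 91.6324640000001*s^3 + 611.47812*s^2 + 264.879054*s + 2.27020200000001)/(3.048625*s^12 - 1.198425*s^11 - 46.32924*s^10 - 6.557524*s^9 + 232.063854*s^8 + 161.333106*s^7 - 302.40386*s^6 - 465.974388*s^5 - 407.014839*s^4 - 200.551329*s^3 - 73.455228*s^2 - 15.524784*s - 2.299968)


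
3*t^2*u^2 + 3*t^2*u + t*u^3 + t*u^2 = u*(3*t + u)*(t*u + t)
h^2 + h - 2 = (h - 1)*(h + 2)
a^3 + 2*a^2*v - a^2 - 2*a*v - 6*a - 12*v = (a - 3)*(a + 2)*(a + 2*v)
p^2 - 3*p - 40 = (p - 8)*(p + 5)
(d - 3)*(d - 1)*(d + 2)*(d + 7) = d^4 + 5*d^3 - 19*d^2 - 29*d + 42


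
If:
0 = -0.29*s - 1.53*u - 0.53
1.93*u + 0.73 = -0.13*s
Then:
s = 0.26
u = -0.40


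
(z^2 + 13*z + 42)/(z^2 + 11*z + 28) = (z + 6)/(z + 4)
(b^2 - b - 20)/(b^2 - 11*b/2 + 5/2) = 2*(b + 4)/(2*b - 1)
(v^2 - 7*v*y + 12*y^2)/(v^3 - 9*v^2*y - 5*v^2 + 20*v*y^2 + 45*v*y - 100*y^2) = (-v + 3*y)/(-v^2 + 5*v*y + 5*v - 25*y)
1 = 1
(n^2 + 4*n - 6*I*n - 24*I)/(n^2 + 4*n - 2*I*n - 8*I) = (n - 6*I)/(n - 2*I)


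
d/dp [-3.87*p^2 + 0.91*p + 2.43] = 0.91 - 7.74*p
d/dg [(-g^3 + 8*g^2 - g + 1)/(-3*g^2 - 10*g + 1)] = (3*g^4 + 20*g^3 - 86*g^2 + 22*g + 9)/(9*g^4 + 60*g^3 + 94*g^2 - 20*g + 1)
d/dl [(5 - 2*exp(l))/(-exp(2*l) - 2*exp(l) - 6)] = 2*(-(exp(l) + 1)*(2*exp(l) - 5) + exp(2*l) + 2*exp(l) + 6)*exp(l)/(exp(2*l) + 2*exp(l) + 6)^2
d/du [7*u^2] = 14*u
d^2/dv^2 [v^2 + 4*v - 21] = 2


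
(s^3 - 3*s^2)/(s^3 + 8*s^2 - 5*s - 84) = s^2/(s^2 + 11*s + 28)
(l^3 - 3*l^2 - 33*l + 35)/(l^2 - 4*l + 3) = (l^2 - 2*l - 35)/(l - 3)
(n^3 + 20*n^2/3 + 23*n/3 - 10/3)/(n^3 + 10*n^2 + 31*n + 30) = (n - 1/3)/(n + 3)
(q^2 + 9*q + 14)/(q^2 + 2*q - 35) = (q + 2)/(q - 5)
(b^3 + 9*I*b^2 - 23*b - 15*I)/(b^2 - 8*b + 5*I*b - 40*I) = (b^2 + 4*I*b - 3)/(b - 8)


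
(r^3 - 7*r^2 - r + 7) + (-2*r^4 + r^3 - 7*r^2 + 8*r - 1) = -2*r^4 + 2*r^3 - 14*r^2 + 7*r + 6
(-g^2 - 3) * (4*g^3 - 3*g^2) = -4*g^5 + 3*g^4 - 12*g^3 + 9*g^2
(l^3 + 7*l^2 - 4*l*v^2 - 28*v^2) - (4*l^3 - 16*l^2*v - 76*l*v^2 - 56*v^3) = -3*l^3 + 16*l^2*v + 7*l^2 + 72*l*v^2 + 56*v^3 - 28*v^2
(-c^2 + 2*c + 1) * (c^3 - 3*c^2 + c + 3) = -c^5 + 5*c^4 - 6*c^3 - 4*c^2 + 7*c + 3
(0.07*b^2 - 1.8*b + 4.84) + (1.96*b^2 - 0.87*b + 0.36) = 2.03*b^2 - 2.67*b + 5.2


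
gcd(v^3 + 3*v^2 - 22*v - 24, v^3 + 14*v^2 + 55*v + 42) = v^2 + 7*v + 6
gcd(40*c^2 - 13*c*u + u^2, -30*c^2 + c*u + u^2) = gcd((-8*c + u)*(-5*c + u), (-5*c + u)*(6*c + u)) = -5*c + u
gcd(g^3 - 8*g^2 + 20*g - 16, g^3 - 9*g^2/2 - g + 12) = g^2 - 6*g + 8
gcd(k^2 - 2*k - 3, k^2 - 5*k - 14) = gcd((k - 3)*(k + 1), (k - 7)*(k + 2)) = 1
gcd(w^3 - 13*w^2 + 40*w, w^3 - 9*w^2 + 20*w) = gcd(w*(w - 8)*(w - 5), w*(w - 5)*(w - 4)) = w^2 - 5*w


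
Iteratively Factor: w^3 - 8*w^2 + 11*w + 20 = (w + 1)*(w^2 - 9*w + 20) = (w - 4)*(w + 1)*(w - 5)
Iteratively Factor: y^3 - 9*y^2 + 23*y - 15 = (y - 3)*(y^2 - 6*y + 5) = (y - 5)*(y - 3)*(y - 1)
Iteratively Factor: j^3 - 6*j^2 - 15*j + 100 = (j + 4)*(j^2 - 10*j + 25) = (j - 5)*(j + 4)*(j - 5)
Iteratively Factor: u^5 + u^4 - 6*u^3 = (u)*(u^4 + u^3 - 6*u^2) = u^2*(u^3 + u^2 - 6*u) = u^2*(u - 2)*(u^2 + 3*u) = u^3*(u - 2)*(u + 3)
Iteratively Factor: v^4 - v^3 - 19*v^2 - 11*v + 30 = (v + 2)*(v^3 - 3*v^2 - 13*v + 15) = (v + 2)*(v + 3)*(v^2 - 6*v + 5) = (v - 5)*(v + 2)*(v + 3)*(v - 1)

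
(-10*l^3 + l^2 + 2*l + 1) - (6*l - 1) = -10*l^3 + l^2 - 4*l + 2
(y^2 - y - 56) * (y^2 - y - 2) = y^4 - 2*y^3 - 57*y^2 + 58*y + 112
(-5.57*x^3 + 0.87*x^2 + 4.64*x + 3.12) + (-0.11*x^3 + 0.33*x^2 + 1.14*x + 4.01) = -5.68*x^3 + 1.2*x^2 + 5.78*x + 7.13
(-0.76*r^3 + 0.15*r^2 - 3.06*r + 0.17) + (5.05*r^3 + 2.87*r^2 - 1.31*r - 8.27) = 4.29*r^3 + 3.02*r^2 - 4.37*r - 8.1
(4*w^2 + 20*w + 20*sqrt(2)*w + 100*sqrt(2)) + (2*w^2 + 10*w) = 6*w^2 + 20*sqrt(2)*w + 30*w + 100*sqrt(2)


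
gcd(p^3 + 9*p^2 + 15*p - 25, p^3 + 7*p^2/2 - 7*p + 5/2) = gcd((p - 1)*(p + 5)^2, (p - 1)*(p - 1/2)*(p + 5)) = p^2 + 4*p - 5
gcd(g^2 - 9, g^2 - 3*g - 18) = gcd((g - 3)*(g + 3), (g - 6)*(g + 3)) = g + 3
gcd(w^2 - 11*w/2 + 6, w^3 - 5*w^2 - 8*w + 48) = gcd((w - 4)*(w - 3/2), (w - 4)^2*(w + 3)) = w - 4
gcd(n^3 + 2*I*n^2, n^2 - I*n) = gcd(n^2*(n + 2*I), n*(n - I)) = n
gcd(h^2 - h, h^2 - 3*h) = h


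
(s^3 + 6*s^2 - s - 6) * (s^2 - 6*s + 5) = s^5 - 32*s^3 + 30*s^2 + 31*s - 30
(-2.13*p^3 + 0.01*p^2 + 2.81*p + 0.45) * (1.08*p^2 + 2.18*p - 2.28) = -2.3004*p^5 - 4.6326*p^4 + 7.913*p^3 + 6.589*p^2 - 5.4258*p - 1.026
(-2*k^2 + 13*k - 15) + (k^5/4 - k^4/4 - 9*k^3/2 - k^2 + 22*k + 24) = k^5/4 - k^4/4 - 9*k^3/2 - 3*k^2 + 35*k + 9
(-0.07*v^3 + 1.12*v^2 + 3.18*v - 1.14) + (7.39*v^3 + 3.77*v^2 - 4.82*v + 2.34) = 7.32*v^3 + 4.89*v^2 - 1.64*v + 1.2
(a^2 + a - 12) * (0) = 0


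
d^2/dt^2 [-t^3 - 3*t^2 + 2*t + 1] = -6*t - 6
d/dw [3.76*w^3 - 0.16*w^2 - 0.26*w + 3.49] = 11.28*w^2 - 0.32*w - 0.26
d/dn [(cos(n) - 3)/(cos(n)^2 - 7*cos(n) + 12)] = sin(n)/(cos(n) - 4)^2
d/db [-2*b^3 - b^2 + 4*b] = -6*b^2 - 2*b + 4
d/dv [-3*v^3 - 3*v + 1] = -9*v^2 - 3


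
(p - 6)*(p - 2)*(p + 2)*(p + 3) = p^4 - 3*p^3 - 22*p^2 + 12*p + 72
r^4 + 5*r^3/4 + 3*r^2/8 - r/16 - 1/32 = (r - 1/4)*(r + 1/2)^3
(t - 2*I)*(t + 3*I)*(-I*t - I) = -I*t^3 + t^2 - I*t^2 + t - 6*I*t - 6*I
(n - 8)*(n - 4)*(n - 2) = n^3 - 14*n^2 + 56*n - 64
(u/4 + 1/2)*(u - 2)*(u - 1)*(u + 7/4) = u^4/4 + 3*u^3/16 - 23*u^2/16 - 3*u/4 + 7/4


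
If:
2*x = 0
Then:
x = 0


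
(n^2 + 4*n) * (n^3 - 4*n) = n^5 + 4*n^4 - 4*n^3 - 16*n^2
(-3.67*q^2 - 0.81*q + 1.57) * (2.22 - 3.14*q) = 11.5238*q^3 - 5.604*q^2 - 6.728*q + 3.4854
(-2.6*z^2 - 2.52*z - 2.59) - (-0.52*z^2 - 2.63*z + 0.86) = -2.08*z^2 + 0.11*z - 3.45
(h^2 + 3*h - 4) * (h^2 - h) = h^4 + 2*h^3 - 7*h^2 + 4*h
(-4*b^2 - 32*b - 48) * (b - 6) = -4*b^3 - 8*b^2 + 144*b + 288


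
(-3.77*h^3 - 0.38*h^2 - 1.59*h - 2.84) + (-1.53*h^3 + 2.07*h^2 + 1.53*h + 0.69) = -5.3*h^3 + 1.69*h^2 - 0.0600000000000001*h - 2.15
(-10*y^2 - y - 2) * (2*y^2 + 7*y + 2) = -20*y^4 - 72*y^3 - 31*y^2 - 16*y - 4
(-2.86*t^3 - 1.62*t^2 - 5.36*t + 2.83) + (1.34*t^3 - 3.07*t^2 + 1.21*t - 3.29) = -1.52*t^3 - 4.69*t^2 - 4.15*t - 0.46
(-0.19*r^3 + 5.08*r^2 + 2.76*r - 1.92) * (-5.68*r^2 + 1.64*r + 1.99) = 1.0792*r^5 - 29.166*r^4 - 7.7237*r^3 + 25.5412*r^2 + 2.3436*r - 3.8208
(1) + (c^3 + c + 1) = c^3 + c + 2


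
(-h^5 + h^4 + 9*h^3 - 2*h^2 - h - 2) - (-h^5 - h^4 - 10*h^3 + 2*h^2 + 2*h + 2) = 2*h^4 + 19*h^3 - 4*h^2 - 3*h - 4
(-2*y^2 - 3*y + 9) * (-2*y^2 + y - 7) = 4*y^4 + 4*y^3 - 7*y^2 + 30*y - 63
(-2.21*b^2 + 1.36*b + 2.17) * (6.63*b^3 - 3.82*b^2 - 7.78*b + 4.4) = -14.6523*b^5 + 17.459*b^4 + 26.3857*b^3 - 28.5942*b^2 - 10.8986*b + 9.548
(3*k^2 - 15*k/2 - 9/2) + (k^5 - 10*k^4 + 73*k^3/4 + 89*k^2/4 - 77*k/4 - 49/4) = k^5 - 10*k^4 + 73*k^3/4 + 101*k^2/4 - 107*k/4 - 67/4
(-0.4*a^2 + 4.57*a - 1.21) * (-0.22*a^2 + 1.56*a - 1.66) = 0.088*a^4 - 1.6294*a^3 + 8.0594*a^2 - 9.4738*a + 2.0086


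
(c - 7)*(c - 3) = c^2 - 10*c + 21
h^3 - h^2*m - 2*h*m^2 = h*(h - 2*m)*(h + m)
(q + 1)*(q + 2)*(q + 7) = q^3 + 10*q^2 + 23*q + 14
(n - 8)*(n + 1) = n^2 - 7*n - 8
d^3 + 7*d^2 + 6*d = d*(d + 1)*(d + 6)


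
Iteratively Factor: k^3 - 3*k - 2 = (k + 1)*(k^2 - k - 2) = (k - 2)*(k + 1)*(k + 1)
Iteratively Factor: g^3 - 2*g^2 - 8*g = (g)*(g^2 - 2*g - 8) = g*(g - 4)*(g + 2)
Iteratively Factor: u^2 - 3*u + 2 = (u - 2)*(u - 1)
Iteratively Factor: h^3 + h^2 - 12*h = (h + 4)*(h^2 - 3*h) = h*(h + 4)*(h - 3)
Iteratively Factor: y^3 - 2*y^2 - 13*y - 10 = (y - 5)*(y^2 + 3*y + 2) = (y - 5)*(y + 1)*(y + 2)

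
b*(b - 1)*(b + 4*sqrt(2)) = b^3 - b^2 + 4*sqrt(2)*b^2 - 4*sqrt(2)*b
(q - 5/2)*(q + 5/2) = q^2 - 25/4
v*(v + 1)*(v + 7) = v^3 + 8*v^2 + 7*v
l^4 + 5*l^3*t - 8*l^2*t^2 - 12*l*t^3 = l*(l - 2*t)*(l + t)*(l + 6*t)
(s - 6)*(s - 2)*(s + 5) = s^3 - 3*s^2 - 28*s + 60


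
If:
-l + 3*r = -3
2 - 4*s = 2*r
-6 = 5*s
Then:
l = 66/5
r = 17/5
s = -6/5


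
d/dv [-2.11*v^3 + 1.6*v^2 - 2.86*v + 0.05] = -6.33*v^2 + 3.2*v - 2.86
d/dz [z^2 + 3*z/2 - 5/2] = 2*z + 3/2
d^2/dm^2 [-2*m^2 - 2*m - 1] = -4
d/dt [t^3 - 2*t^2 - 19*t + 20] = 3*t^2 - 4*t - 19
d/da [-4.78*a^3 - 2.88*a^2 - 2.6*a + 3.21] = -14.34*a^2 - 5.76*a - 2.6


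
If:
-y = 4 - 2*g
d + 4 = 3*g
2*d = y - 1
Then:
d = -7/4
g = 3/4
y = -5/2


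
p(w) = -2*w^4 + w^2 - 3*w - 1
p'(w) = -8*w^3 + 2*w - 3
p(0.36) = -1.98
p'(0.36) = -2.65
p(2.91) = -144.68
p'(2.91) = -194.32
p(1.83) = -25.57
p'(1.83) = -48.37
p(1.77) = -22.81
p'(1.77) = -43.82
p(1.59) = -16.02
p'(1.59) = -31.98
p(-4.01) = -490.03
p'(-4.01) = 504.83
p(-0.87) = 1.22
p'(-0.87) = 0.53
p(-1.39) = -2.36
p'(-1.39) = 15.70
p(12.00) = -41365.00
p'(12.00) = -13803.00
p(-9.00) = -13015.00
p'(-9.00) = 5811.00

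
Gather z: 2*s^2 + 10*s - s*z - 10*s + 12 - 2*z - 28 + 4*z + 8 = 2*s^2 + z*(2 - s) - 8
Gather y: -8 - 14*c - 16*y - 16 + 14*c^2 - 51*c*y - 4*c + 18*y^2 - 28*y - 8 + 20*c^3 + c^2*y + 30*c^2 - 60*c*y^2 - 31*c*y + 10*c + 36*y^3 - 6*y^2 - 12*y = 20*c^3 + 44*c^2 - 8*c + 36*y^3 + y^2*(12 - 60*c) + y*(c^2 - 82*c - 56) - 32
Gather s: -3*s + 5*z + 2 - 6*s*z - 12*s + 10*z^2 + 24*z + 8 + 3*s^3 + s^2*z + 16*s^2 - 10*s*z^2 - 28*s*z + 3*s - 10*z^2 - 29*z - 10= 3*s^3 + s^2*(z + 16) + s*(-10*z^2 - 34*z - 12)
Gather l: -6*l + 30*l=24*l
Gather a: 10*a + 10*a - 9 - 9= 20*a - 18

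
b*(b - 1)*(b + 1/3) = b^3 - 2*b^2/3 - b/3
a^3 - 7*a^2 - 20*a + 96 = (a - 8)*(a - 3)*(a + 4)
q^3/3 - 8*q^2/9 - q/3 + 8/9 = (q/3 + 1/3)*(q - 8/3)*(q - 1)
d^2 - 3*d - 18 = (d - 6)*(d + 3)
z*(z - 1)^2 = z^3 - 2*z^2 + z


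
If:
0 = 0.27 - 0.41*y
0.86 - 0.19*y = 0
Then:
No Solution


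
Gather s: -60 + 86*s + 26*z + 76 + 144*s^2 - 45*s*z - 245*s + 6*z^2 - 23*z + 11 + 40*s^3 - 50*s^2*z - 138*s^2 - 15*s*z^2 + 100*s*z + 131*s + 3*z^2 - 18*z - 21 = 40*s^3 + s^2*(6 - 50*z) + s*(-15*z^2 + 55*z - 28) + 9*z^2 - 15*z + 6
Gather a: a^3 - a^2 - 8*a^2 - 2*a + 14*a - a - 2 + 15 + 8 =a^3 - 9*a^2 + 11*a + 21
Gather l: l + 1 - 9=l - 8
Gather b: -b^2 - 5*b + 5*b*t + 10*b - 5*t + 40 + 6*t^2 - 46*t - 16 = -b^2 + b*(5*t + 5) + 6*t^2 - 51*t + 24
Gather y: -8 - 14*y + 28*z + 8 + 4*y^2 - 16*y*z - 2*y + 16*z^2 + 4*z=4*y^2 + y*(-16*z - 16) + 16*z^2 + 32*z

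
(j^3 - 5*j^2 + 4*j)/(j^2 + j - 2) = j*(j - 4)/(j + 2)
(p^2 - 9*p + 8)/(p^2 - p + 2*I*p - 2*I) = (p - 8)/(p + 2*I)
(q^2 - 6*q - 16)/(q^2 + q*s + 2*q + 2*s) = (q - 8)/(q + s)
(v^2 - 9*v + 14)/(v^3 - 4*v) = (v - 7)/(v*(v + 2))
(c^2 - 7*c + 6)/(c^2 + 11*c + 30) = (c^2 - 7*c + 6)/(c^2 + 11*c + 30)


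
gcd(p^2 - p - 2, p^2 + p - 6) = p - 2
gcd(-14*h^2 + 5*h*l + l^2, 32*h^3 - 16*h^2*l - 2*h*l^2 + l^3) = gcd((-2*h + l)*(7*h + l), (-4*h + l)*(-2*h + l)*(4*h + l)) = 2*h - l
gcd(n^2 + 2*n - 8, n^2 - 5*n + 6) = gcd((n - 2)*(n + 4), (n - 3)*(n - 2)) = n - 2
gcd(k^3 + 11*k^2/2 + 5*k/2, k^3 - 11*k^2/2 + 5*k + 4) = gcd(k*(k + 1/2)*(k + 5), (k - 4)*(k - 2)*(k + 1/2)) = k + 1/2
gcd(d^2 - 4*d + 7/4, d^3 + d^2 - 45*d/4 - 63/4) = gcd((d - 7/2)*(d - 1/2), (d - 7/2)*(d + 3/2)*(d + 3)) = d - 7/2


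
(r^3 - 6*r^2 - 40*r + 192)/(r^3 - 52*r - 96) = (r - 4)/(r + 2)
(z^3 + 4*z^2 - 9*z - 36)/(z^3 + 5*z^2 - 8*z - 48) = (z + 3)/(z + 4)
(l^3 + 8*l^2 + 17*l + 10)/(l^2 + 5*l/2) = 2*(l^3 + 8*l^2 + 17*l + 10)/(l*(2*l + 5))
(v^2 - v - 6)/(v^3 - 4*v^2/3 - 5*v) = 3*(v + 2)/(v*(3*v + 5))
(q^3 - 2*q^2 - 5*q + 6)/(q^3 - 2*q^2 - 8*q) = (q^2 - 4*q + 3)/(q*(q - 4))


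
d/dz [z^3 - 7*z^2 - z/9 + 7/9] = 3*z^2 - 14*z - 1/9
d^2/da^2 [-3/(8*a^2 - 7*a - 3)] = 6*(-64*a^2 + 56*a + (16*a - 7)^2 + 24)/(-8*a^2 + 7*a + 3)^3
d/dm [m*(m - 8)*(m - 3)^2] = 4*m^3 - 42*m^2 + 114*m - 72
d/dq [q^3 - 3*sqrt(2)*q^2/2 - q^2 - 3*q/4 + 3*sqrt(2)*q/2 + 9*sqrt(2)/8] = 3*q^2 - 3*sqrt(2)*q - 2*q - 3/4 + 3*sqrt(2)/2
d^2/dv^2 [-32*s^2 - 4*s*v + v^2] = 2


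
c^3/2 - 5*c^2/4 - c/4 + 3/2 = (c/2 + 1/2)*(c - 2)*(c - 3/2)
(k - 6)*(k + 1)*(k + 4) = k^3 - k^2 - 26*k - 24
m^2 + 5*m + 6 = (m + 2)*(m + 3)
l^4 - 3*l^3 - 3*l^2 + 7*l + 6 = (l - 3)*(l - 2)*(l + 1)^2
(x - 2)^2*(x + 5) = x^3 + x^2 - 16*x + 20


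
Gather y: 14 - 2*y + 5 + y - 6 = 13 - y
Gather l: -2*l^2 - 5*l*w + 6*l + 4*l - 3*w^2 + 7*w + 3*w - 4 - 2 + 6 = -2*l^2 + l*(10 - 5*w) - 3*w^2 + 10*w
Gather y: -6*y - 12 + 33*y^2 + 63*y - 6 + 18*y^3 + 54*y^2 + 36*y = 18*y^3 + 87*y^2 + 93*y - 18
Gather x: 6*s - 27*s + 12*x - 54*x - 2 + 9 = -21*s - 42*x + 7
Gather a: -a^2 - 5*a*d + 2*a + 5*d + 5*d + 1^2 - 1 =-a^2 + a*(2 - 5*d) + 10*d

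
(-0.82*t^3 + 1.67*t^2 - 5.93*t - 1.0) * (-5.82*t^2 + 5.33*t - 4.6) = 4.7724*t^5 - 14.09*t^4 + 47.1857*t^3 - 33.4689*t^2 + 21.948*t + 4.6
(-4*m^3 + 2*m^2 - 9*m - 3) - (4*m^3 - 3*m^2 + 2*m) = -8*m^3 + 5*m^2 - 11*m - 3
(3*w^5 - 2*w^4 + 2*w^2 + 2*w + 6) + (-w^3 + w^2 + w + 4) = 3*w^5 - 2*w^4 - w^3 + 3*w^2 + 3*w + 10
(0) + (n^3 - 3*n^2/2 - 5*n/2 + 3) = n^3 - 3*n^2/2 - 5*n/2 + 3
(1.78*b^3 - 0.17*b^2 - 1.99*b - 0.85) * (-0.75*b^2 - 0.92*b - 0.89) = -1.335*b^5 - 1.5101*b^4 + 0.0646999999999999*b^3 + 2.6196*b^2 + 2.5531*b + 0.7565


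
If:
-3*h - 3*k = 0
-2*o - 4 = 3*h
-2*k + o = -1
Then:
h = 2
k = -2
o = -5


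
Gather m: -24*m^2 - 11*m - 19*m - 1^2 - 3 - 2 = -24*m^2 - 30*m - 6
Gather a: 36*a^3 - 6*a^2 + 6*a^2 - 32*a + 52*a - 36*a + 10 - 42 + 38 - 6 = 36*a^3 - 16*a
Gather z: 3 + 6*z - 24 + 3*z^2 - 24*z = 3*z^2 - 18*z - 21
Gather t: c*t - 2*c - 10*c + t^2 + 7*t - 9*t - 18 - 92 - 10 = -12*c + t^2 + t*(c - 2) - 120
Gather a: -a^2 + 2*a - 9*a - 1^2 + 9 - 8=-a^2 - 7*a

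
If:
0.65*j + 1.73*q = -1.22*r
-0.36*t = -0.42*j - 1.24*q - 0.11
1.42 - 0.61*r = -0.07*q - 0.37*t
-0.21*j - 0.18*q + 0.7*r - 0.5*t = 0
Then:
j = 10.61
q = -4.33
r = 0.48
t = -2.22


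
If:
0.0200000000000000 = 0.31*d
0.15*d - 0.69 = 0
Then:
No Solution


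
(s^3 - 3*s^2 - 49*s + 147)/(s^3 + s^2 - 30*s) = (s^3 - 3*s^2 - 49*s + 147)/(s*(s^2 + s - 30))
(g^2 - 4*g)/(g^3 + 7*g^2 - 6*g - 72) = g*(g - 4)/(g^3 + 7*g^2 - 6*g - 72)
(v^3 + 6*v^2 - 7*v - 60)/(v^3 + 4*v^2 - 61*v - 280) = (v^2 + v - 12)/(v^2 - v - 56)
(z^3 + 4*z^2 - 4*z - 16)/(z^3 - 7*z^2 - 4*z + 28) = (z + 4)/(z - 7)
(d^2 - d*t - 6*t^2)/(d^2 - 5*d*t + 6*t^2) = (-d - 2*t)/(-d + 2*t)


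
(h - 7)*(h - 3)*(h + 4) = h^3 - 6*h^2 - 19*h + 84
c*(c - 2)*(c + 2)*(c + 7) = c^4 + 7*c^3 - 4*c^2 - 28*c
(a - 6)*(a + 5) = a^2 - a - 30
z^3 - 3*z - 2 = (z - 2)*(z + 1)^2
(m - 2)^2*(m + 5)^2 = m^4 + 6*m^3 - 11*m^2 - 60*m + 100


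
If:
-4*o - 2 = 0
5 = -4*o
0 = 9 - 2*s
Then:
No Solution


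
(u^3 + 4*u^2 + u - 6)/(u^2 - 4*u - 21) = (u^2 + u - 2)/(u - 7)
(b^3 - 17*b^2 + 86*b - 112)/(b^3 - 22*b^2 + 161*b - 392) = (b - 2)/(b - 7)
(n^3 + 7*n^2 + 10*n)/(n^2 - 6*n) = (n^2 + 7*n + 10)/(n - 6)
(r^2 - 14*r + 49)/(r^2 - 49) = (r - 7)/(r + 7)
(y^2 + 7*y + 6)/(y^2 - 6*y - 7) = (y + 6)/(y - 7)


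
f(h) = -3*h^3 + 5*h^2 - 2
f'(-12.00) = -1416.00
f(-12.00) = 5902.00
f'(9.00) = -639.00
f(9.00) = -1784.00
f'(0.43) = 2.64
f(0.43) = -1.31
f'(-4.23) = -203.34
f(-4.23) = 314.53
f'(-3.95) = -179.92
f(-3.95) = 260.90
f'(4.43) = -132.32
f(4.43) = -164.69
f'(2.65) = -36.70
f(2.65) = -22.72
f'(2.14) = -19.82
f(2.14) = -8.50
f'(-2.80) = -98.56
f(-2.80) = 103.06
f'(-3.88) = -174.29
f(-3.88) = 248.51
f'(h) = -9*h^2 + 10*h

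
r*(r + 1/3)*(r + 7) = r^3 + 22*r^2/3 + 7*r/3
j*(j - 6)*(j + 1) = j^3 - 5*j^2 - 6*j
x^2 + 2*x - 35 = (x - 5)*(x + 7)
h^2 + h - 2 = (h - 1)*(h + 2)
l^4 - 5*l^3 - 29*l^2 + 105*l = l*(l - 7)*(l - 3)*(l + 5)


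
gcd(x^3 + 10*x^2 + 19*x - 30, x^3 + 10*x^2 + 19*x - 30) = x^3 + 10*x^2 + 19*x - 30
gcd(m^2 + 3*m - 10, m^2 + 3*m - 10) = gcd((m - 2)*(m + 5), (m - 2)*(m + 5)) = m^2 + 3*m - 10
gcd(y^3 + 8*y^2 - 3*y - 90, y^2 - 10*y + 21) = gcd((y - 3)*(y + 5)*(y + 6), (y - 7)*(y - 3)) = y - 3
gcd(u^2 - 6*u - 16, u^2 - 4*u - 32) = u - 8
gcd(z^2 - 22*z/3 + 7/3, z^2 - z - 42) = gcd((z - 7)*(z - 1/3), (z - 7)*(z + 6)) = z - 7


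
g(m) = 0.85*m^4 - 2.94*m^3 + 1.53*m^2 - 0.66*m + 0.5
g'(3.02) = 21.79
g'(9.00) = 1791.06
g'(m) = 3.4*m^3 - 8.82*m^2 + 3.06*m - 0.66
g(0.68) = 0.02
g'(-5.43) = -821.68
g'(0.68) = -1.59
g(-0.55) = 1.89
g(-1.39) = 15.44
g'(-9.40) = -3632.74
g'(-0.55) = -5.58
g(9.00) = 3552.08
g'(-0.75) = -9.35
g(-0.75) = 3.36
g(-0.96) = 5.87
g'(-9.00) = -3221.22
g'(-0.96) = -14.73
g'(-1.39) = -31.09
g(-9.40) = 9220.18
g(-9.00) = 7850.48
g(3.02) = 2.19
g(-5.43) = 1258.85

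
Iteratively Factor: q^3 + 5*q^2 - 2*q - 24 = (q + 4)*(q^2 + q - 6) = (q + 3)*(q + 4)*(q - 2)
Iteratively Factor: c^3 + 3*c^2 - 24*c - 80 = (c + 4)*(c^2 - c - 20) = (c + 4)^2*(c - 5)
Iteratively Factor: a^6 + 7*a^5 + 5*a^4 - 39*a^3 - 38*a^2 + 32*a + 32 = (a - 1)*(a^5 + 8*a^4 + 13*a^3 - 26*a^2 - 64*a - 32) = (a - 1)*(a + 1)*(a^4 + 7*a^3 + 6*a^2 - 32*a - 32) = (a - 1)*(a + 1)*(a + 4)*(a^3 + 3*a^2 - 6*a - 8) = (a - 2)*(a - 1)*(a + 1)*(a + 4)*(a^2 + 5*a + 4) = (a - 2)*(a - 1)*(a + 1)*(a + 4)^2*(a + 1)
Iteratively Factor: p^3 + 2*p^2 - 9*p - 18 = (p - 3)*(p^2 + 5*p + 6) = (p - 3)*(p + 3)*(p + 2)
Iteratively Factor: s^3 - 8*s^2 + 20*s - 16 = (s - 2)*(s^2 - 6*s + 8) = (s - 4)*(s - 2)*(s - 2)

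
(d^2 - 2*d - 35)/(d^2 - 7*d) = (d + 5)/d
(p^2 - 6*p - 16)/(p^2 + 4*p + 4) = (p - 8)/(p + 2)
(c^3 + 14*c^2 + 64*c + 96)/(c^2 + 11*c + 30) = (c^2 + 8*c + 16)/(c + 5)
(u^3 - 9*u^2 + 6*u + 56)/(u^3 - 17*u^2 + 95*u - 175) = (u^2 - 2*u - 8)/(u^2 - 10*u + 25)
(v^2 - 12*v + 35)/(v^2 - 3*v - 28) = (v - 5)/(v + 4)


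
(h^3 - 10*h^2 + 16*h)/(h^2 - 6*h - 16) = h*(h - 2)/(h + 2)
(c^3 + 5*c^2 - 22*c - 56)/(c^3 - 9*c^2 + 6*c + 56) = (c + 7)/(c - 7)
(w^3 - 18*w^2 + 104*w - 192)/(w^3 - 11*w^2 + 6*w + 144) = (w - 4)/(w + 3)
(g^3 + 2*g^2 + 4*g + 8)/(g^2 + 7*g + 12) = (g^3 + 2*g^2 + 4*g + 8)/(g^2 + 7*g + 12)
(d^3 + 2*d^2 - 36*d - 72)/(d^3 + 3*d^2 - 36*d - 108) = (d + 2)/(d + 3)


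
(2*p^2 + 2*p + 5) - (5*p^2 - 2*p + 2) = -3*p^2 + 4*p + 3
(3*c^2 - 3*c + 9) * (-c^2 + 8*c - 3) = -3*c^4 + 27*c^3 - 42*c^2 + 81*c - 27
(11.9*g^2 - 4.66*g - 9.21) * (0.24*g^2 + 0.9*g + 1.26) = 2.856*g^4 + 9.5916*g^3 + 8.5896*g^2 - 14.1606*g - 11.6046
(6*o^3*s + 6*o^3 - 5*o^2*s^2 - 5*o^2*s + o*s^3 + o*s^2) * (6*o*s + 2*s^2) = 36*o^4*s^2 + 36*o^4*s - 18*o^3*s^3 - 18*o^3*s^2 - 4*o^2*s^4 - 4*o^2*s^3 + 2*o*s^5 + 2*o*s^4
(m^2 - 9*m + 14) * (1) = m^2 - 9*m + 14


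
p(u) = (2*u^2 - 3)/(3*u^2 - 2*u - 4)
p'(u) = 4*u/(3*u^2 - 2*u - 4) + (2 - 6*u)*(2*u^2 - 3)/(3*u^2 - 2*u - 4)^2 = 2*(-2*u^2 + u - 3)/(9*u^4 - 12*u^3 - 20*u^2 + 16*u + 16)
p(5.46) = 0.76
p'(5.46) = -0.02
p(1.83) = 1.55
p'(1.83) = -2.76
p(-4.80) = 0.58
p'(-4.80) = -0.02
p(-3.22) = 0.53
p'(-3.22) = -0.05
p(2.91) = 0.89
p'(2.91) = -0.14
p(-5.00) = 0.58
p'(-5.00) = -0.02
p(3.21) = 0.86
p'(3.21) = -0.10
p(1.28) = -0.17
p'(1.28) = -3.69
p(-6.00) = 0.59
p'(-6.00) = -0.01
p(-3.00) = 0.52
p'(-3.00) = -0.06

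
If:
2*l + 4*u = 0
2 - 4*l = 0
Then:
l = 1/2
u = -1/4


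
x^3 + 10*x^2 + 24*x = x*(x + 4)*(x + 6)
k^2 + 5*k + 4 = (k + 1)*(k + 4)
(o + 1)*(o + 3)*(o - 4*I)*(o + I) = o^4 + 4*o^3 - 3*I*o^3 + 7*o^2 - 12*I*o^2 + 16*o - 9*I*o + 12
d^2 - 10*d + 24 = (d - 6)*(d - 4)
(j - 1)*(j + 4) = j^2 + 3*j - 4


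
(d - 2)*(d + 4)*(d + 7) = d^3 + 9*d^2 + 6*d - 56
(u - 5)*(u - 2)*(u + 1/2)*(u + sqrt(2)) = u^4 - 13*u^3/2 + sqrt(2)*u^3 - 13*sqrt(2)*u^2/2 + 13*u^2/2 + 5*u + 13*sqrt(2)*u/2 + 5*sqrt(2)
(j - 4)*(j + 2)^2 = j^3 - 12*j - 16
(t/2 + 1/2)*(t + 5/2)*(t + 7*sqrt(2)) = t^3/2 + 7*t^2/4 + 7*sqrt(2)*t^2/2 + 5*t/4 + 49*sqrt(2)*t/4 + 35*sqrt(2)/4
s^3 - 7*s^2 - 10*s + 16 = (s - 8)*(s - 1)*(s + 2)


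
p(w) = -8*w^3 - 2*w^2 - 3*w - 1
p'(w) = -24*w^2 - 4*w - 3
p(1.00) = -14.00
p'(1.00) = -31.00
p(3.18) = -288.02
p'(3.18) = -258.42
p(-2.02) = 62.84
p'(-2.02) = -92.85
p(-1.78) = 43.12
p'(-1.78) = -71.92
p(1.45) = -33.94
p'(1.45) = -59.26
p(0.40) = -3.03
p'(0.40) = -8.44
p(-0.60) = 1.81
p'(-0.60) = -9.24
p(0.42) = -3.21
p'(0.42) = -8.91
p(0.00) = -1.00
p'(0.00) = -3.00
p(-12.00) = 13571.00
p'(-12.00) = -3411.00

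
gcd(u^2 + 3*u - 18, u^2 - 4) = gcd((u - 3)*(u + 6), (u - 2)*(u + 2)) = 1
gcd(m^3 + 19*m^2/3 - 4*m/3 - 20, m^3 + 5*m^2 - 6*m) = m + 6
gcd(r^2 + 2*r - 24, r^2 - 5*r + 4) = r - 4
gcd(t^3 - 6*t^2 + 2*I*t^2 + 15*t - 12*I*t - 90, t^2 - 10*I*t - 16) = 1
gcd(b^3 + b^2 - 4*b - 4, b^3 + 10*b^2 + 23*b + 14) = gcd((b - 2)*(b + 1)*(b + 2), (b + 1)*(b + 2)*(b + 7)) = b^2 + 3*b + 2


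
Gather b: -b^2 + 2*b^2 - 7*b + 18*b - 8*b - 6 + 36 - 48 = b^2 + 3*b - 18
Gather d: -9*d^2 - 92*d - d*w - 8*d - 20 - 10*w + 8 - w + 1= -9*d^2 + d*(-w - 100) - 11*w - 11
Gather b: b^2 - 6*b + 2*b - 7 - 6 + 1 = b^2 - 4*b - 12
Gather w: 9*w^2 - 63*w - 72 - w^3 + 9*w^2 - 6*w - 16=-w^3 + 18*w^2 - 69*w - 88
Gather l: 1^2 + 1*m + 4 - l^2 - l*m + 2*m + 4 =-l^2 - l*m + 3*m + 9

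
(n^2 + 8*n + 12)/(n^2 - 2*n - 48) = (n + 2)/(n - 8)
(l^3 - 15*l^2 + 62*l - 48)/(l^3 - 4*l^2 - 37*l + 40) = (l - 6)/(l + 5)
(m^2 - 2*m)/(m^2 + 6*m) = (m - 2)/(m + 6)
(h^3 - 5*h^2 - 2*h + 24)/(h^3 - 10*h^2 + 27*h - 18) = (h^2 - 2*h - 8)/(h^2 - 7*h + 6)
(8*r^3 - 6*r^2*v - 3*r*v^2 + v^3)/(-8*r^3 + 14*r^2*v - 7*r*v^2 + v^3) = (-2*r - v)/(2*r - v)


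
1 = 1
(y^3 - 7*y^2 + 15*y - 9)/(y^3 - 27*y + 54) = (y - 1)/(y + 6)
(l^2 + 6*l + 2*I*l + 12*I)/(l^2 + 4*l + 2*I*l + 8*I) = (l + 6)/(l + 4)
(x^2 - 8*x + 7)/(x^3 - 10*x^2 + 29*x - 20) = (x - 7)/(x^2 - 9*x + 20)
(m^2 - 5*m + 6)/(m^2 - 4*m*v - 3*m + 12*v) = (2 - m)/(-m + 4*v)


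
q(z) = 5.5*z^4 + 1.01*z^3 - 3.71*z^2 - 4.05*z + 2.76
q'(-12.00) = -37494.69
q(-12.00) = 111819.84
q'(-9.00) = -15729.84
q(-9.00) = 35087.91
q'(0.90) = 7.76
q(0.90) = 0.45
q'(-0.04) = -3.75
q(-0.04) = 2.92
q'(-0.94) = -12.67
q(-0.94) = 6.74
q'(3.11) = 663.95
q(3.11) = 499.18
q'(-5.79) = -4129.81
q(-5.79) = 5887.05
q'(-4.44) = -1837.00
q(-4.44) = 1996.64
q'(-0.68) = -4.52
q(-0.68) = 4.66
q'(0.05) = -4.41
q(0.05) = 2.55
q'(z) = 22.0*z^3 + 3.03*z^2 - 7.42*z - 4.05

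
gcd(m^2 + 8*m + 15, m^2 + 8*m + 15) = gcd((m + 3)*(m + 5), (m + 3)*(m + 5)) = m^2 + 8*m + 15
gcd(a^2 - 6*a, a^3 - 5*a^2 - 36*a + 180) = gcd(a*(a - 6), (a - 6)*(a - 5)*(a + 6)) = a - 6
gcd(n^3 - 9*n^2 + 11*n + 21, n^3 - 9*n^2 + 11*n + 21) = n^3 - 9*n^2 + 11*n + 21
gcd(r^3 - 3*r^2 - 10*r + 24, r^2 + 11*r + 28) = 1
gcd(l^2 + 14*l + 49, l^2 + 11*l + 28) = l + 7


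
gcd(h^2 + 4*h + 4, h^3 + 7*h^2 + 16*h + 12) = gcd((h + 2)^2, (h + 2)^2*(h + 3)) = h^2 + 4*h + 4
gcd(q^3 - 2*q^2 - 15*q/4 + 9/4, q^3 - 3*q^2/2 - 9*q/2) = q^2 - 3*q/2 - 9/2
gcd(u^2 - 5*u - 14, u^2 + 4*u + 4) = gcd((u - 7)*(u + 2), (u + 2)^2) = u + 2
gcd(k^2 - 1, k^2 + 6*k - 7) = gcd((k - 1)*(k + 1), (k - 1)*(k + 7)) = k - 1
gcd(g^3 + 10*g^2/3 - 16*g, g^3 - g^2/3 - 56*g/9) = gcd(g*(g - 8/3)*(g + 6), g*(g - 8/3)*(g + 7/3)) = g^2 - 8*g/3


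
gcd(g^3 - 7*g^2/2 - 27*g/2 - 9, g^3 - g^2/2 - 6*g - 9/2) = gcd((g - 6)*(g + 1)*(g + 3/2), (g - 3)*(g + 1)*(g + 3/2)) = g^2 + 5*g/2 + 3/2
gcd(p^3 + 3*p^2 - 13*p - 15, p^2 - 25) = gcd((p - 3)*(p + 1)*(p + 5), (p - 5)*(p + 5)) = p + 5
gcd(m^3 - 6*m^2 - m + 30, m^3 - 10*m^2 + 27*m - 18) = m - 3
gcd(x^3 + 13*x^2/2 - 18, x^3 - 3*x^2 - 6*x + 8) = x + 2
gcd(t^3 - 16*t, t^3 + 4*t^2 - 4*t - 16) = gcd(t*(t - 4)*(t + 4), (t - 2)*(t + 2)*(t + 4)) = t + 4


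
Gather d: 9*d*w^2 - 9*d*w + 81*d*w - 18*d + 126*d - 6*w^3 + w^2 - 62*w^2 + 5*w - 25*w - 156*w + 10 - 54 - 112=d*(9*w^2 + 72*w + 108) - 6*w^3 - 61*w^2 - 176*w - 156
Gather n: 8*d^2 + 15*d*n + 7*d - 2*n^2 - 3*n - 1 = 8*d^2 + 7*d - 2*n^2 + n*(15*d - 3) - 1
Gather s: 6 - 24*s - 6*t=-24*s - 6*t + 6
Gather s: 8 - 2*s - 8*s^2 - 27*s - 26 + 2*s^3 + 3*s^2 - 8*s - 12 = 2*s^3 - 5*s^2 - 37*s - 30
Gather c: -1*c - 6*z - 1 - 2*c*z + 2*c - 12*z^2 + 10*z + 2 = c*(1 - 2*z) - 12*z^2 + 4*z + 1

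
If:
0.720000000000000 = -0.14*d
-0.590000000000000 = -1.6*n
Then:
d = -5.14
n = 0.37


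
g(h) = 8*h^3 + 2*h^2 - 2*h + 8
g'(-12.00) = 3406.00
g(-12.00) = -13504.00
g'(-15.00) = 5338.00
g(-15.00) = -26512.00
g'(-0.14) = -2.09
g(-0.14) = 8.30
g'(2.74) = 189.14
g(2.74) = 182.10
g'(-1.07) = 21.20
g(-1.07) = 2.63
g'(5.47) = 737.98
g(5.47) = 1366.24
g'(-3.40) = 261.84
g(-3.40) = -276.51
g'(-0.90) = 13.84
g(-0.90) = 5.59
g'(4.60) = 524.24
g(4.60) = 819.81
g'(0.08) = -1.53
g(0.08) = 7.86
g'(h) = 24*h^2 + 4*h - 2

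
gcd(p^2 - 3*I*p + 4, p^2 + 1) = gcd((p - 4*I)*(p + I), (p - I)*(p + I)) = p + I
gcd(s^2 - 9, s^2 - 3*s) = s - 3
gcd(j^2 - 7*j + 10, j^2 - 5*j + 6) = j - 2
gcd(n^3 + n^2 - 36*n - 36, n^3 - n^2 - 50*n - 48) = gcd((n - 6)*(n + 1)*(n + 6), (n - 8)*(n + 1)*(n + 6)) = n^2 + 7*n + 6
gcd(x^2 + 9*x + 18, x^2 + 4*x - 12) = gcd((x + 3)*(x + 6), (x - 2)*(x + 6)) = x + 6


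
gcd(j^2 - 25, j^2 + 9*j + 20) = j + 5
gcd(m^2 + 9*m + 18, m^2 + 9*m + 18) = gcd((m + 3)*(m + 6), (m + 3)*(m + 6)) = m^2 + 9*m + 18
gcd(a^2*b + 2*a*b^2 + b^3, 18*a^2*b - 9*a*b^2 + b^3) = b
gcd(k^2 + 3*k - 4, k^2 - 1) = k - 1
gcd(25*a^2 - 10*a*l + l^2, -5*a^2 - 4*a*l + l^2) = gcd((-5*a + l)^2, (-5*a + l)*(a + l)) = 5*a - l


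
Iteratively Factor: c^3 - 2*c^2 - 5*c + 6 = (c + 2)*(c^2 - 4*c + 3) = (c - 1)*(c + 2)*(c - 3)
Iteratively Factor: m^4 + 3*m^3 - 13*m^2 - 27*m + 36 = (m + 4)*(m^3 - m^2 - 9*m + 9) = (m + 3)*(m + 4)*(m^2 - 4*m + 3) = (m - 1)*(m + 3)*(m + 4)*(m - 3)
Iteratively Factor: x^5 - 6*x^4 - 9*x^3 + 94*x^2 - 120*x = (x - 2)*(x^4 - 4*x^3 - 17*x^2 + 60*x) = (x - 5)*(x - 2)*(x^3 + x^2 - 12*x) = x*(x - 5)*(x - 2)*(x^2 + x - 12) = x*(x - 5)*(x - 3)*(x - 2)*(x + 4)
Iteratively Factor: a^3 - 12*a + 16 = (a - 2)*(a^2 + 2*a - 8) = (a - 2)^2*(a + 4)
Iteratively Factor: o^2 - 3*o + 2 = (o - 1)*(o - 2)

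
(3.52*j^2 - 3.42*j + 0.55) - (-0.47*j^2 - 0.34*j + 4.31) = 3.99*j^2 - 3.08*j - 3.76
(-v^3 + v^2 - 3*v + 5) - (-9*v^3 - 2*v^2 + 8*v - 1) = 8*v^3 + 3*v^2 - 11*v + 6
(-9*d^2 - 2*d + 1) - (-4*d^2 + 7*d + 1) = -5*d^2 - 9*d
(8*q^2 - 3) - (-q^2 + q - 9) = 9*q^2 - q + 6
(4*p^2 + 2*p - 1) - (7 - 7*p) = 4*p^2 + 9*p - 8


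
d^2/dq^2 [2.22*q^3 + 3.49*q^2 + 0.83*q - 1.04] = 13.32*q + 6.98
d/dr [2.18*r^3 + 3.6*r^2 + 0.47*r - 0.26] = 6.54*r^2 + 7.2*r + 0.47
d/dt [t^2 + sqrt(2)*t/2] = 2*t + sqrt(2)/2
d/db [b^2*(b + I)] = b*(3*b + 2*I)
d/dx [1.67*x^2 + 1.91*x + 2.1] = 3.34*x + 1.91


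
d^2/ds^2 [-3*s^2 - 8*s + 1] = -6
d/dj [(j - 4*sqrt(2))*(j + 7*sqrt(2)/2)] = 2*j - sqrt(2)/2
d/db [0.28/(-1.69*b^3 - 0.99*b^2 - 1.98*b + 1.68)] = (1.4196*b^2 + 0.5544*b + 0.5544)/(1.69*b^3 + 0.99*b^2 + 1.98*b - 1.68)^2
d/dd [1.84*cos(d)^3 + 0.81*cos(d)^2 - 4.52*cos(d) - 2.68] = (-5.52*cos(d)^2 - 1.62*cos(d) + 4.52)*sin(d)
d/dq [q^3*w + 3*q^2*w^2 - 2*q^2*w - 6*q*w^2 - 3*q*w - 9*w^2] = w*(3*q^2 + 6*q*w - 4*q - 6*w - 3)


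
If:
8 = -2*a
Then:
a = -4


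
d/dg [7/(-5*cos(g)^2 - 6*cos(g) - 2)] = -14*(5*cos(g) + 3)*sin(g)/(5*cos(g)^2 + 6*cos(g) + 2)^2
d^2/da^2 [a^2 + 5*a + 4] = 2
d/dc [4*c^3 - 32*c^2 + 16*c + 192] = 12*c^2 - 64*c + 16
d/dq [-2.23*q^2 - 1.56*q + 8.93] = -4.46*q - 1.56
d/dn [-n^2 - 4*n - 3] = -2*n - 4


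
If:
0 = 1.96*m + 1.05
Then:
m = -0.54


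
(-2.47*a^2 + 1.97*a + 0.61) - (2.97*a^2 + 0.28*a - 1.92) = -5.44*a^2 + 1.69*a + 2.53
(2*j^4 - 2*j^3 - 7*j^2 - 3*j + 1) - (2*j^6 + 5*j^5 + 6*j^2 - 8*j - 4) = -2*j^6 - 5*j^5 + 2*j^4 - 2*j^3 - 13*j^2 + 5*j + 5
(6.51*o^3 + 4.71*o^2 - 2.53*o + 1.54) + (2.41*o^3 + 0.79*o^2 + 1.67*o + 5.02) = 8.92*o^3 + 5.5*o^2 - 0.86*o + 6.56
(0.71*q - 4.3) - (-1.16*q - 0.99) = 1.87*q - 3.31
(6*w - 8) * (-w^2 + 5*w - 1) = -6*w^3 + 38*w^2 - 46*w + 8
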